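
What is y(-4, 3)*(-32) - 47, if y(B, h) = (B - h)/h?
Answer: 83/3 ≈ 27.667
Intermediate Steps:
y(B, h) = (B - h)/h
y(-4, 3)*(-32) - 47 = ((-4 - 1*3)/3)*(-32) - 47 = ((-4 - 3)/3)*(-32) - 47 = ((⅓)*(-7))*(-32) - 47 = -7/3*(-32) - 47 = 224/3 - 47 = 83/3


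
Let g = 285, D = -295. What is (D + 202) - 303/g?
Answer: -8936/95 ≈ -94.063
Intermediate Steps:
(D + 202) - 303/g = (-295 + 202) - 303/285 = -93 - 303*1/285 = -93 - 101/95 = -8936/95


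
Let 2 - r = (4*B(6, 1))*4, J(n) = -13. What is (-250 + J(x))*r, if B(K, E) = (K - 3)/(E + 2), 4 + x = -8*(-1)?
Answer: 3682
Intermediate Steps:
x = 4 (x = -4 - 8*(-1) = -4 + 8 = 4)
B(K, E) = (-3 + K)/(2 + E)
r = -14 (r = 2 - 4*((-3 + 6)/(2 + 1))*4 = 2 - 4*(3/3)*4 = 2 - 4*((⅓)*3)*4 = 2 - 4*1*4 = 2 - 4*4 = 2 - 1*16 = 2 - 16 = -14)
(-250 + J(x))*r = (-250 - 13)*(-14) = -263*(-14) = 3682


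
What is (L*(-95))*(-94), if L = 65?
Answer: 580450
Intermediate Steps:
(L*(-95))*(-94) = (65*(-95))*(-94) = -6175*(-94) = 580450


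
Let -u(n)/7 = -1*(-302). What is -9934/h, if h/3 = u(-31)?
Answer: 4967/3171 ≈ 1.5664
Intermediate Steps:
u(n) = -2114 (u(n) = -(-7)*(-302) = -7*302 = -2114)
h = -6342 (h = 3*(-2114) = -6342)
-9934/h = -9934/(-6342) = -9934*(-1/6342) = 4967/3171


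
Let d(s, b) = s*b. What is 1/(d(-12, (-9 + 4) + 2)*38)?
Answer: 1/1368 ≈ 0.00073099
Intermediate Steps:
d(s, b) = b*s
1/(d(-12, (-9 + 4) + 2)*38) = 1/((((-9 + 4) + 2)*(-12))*38) = 1/(((-5 + 2)*(-12))*38) = 1/(-3*(-12)*38) = 1/(36*38) = 1/1368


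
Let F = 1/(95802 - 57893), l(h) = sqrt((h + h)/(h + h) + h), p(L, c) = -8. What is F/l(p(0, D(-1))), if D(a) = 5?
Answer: -I*sqrt(7)/265363 ≈ -9.9703e-6*I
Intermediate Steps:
l(h) = sqrt(1 + h) (l(h) = sqrt((2*h)/((2*h)) + h) = sqrt((2*h)*(1/(2*h)) + h) = sqrt(1 + h))
F = 1/37909 ≈ 2.6379e-5
F/l(p(0, D(-1))) = 1/(37909*(sqrt(1 - 8))) = 1/(37909*(sqrt(-7))) = 1/(37909*((I*sqrt(7)))) = (-I*sqrt(7)/7)/37909 = -I*sqrt(7)/265363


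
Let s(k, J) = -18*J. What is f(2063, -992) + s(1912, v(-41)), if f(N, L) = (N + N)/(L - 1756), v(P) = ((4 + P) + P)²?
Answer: -150471551/1374 ≈ -1.0951e+5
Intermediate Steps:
v(P) = (4 + 2*P)²
f(N, L) = 2*N/(-1756 + L) (f(N, L) = (2*N)/(-1756 + L) = 2*N/(-1756 + L))
f(2063, -992) + s(1912, v(-41)) = 2*2063/(-1756 - 992) - 72*(2 - 41)² = 2*2063/(-2748) - 72*(-39)² = 2*2063*(-1/2748) - 72*1521 = -2063/1374 - 18*6084 = -2063/1374 - 109512 = -150471551/1374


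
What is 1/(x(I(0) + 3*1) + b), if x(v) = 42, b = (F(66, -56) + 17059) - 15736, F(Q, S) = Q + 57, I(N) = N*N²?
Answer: 1/1488 ≈ 0.00067204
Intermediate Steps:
I(N) = N³
F(Q, S) = 57 + Q
b = 1446 (b = ((57 + 66) + 17059) - 15736 = (123 + 17059) - 15736 = 17182 - 15736 = 1446)
1/(x(I(0) + 3*1) + b) = 1/(42 + 1446) = 1/1488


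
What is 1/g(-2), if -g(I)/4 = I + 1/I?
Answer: ⅒ ≈ 0.10000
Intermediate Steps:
g(I) = -4*I - 4/I (g(I) = -4*(I + 1/I) = -4*I - 4/I)
1/g(-2) = 1/(-4*(-2) - 4/(-2)) = 1/(8 - 4*(-½)) = 1/(8 + 2) = 1/10 = ⅒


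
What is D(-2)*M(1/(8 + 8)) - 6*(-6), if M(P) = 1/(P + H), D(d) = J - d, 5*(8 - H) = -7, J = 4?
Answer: 27732/757 ≈ 36.634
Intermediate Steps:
H = 47/5 (H = 8 - 1/5*(-7) = 8 + 7/5 = 47/5 ≈ 9.4000)
D(d) = 4 - d
M(P) = 1/(47/5 + P) (M(P) = 1/(P + 47/5) = 1/(47/5 + P))
D(-2)*M(1/(8 + 8)) - 6*(-6) = (4 - 1*(-2))*(5/(47 + 5/(8 + 8))) - 6*(-6) = (4 + 2)*(5/(47 + 5/16)) + 36 = 6*(5/(47 + 5*(1/16))) + 36 = 6*(5/(47 + 5/16)) + 36 = 6*(5/(757/16)) + 36 = 6*(5*(16/757)) + 36 = 6*(80/757) + 36 = 480/757 + 36 = 27732/757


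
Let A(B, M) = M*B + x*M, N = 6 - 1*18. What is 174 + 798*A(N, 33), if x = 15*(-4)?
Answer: -1895874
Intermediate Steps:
x = -60
N = -12 (N = 6 - 18 = -12)
A(B, M) = -60*M + B*M (A(B, M) = M*B - 60*M = B*M - 60*M = -60*M + B*M)
174 + 798*A(N, 33) = 174 + 798*(33*(-60 - 12)) = 174 + 798*(33*(-72)) = 174 + 798*(-2376) = 174 - 1896048 = -1895874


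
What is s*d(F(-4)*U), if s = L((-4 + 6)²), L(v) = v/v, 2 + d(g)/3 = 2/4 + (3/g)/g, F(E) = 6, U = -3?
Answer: -161/36 ≈ -4.4722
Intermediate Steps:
d(g) = -9/2 + 9/g² (d(g) = -6 + 3*(2/4 + (3/g)/g) = -6 + 3*(2*(¼) + 3/g²) = -6 + 3*(½ + 3/g²) = -6 + (3/2 + 9/g²) = -9/2 + 9/g²)
L(v) = 1
s = 1
s*d(F(-4)*U) = 1*(-9/2 + 9/(6*(-3))²) = 1*(-9/2 + 9/(-18)²) = 1*(-9/2 + 9*(1/324)) = 1*(-9/2 + 1/36) = 1*(-161/36) = -161/36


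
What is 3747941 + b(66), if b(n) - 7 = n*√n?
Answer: 3747948 + 66*√66 ≈ 3.7485e+6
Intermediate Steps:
b(n) = 7 + n^(3/2) (b(n) = 7 + n*√n = 7 + n^(3/2))
3747941 + b(66) = 3747941 + (7 + 66^(3/2)) = 3747941 + (7 + 66*√66) = 3747948 + 66*√66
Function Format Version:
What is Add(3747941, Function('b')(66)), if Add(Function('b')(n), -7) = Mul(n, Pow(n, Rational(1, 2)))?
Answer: Add(3747948, Mul(66, Pow(66, Rational(1, 2)))) ≈ 3.7485e+6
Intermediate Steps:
Function('b')(n) = Add(7, Pow(n, Rational(3, 2))) (Function('b')(n) = Add(7, Mul(n, Pow(n, Rational(1, 2)))) = Add(7, Pow(n, Rational(3, 2))))
Add(3747941, Function('b')(66)) = Add(3747941, Add(7, Pow(66, Rational(3, 2)))) = Add(3747941, Add(7, Mul(66, Pow(66, Rational(1, 2))))) = Add(3747948, Mul(66, Pow(66, Rational(1, 2))))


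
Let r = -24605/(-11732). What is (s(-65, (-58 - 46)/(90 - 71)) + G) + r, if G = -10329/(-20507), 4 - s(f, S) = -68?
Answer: 2564014213/34369732 ≈ 74.601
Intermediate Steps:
s(f, S) = 72 (s(f, S) = 4 - 1*(-68) = 4 + 68 = 72)
r = 3515/1676 (r = -24605*(-1/11732) = 3515/1676 ≈ 2.0973)
G = 10329/20507 (G = -10329*(-1/20507) = 10329/20507 ≈ 0.50368)
(s(-65, (-58 - 46)/(90 - 71)) + G) + r = (72 + 10329/20507) + 3515/1676 = 1486833/20507 + 3515/1676 = 2564014213/34369732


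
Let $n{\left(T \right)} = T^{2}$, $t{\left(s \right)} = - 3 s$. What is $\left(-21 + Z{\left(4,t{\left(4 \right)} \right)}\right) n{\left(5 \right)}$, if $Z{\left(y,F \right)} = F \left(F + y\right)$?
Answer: $1875$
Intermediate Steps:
$\left(-21 + Z{\left(4,t{\left(4 \right)} \right)}\right) n{\left(5 \right)} = \left(-21 + \left(-3\right) 4 \left(\left(-3\right) 4 + 4\right)\right) 5^{2} = \left(-21 - 12 \left(-12 + 4\right)\right) 25 = \left(-21 - -96\right) 25 = \left(-21 + 96\right) 25 = 75 \cdot 25 = 1875$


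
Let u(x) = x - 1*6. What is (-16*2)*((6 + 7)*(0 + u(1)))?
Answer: 2080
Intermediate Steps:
u(x) = -6 + x (u(x) = x - 6 = -6 + x)
(-16*2)*((6 + 7)*(0 + u(1))) = (-16*2)*((6 + 7)*(0 + (-6 + 1))) = -416*(0 - 5) = -416*(-5) = -32*(-65) = 2080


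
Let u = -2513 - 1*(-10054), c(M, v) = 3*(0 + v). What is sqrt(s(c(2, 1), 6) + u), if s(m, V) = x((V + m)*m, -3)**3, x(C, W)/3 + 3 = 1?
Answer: 5*sqrt(293) ≈ 85.586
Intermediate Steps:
x(C, W) = -6 (x(C, W) = -9 + 3*1 = -9 + 3 = -6)
c(M, v) = 3*v
s(m, V) = -216 (s(m, V) = (-6)**3 = -216)
u = 7541 (u = -2513 + 10054 = 7541)
sqrt(s(c(2, 1), 6) + u) = sqrt(-216 + 7541) = sqrt(7325) = 5*sqrt(293)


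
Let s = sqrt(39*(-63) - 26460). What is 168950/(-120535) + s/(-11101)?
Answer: -33790/24107 - 9*I*sqrt(357)/11101 ≈ -1.4017 - 0.015318*I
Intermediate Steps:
s = 9*I*sqrt(357) (s = sqrt(-2457 - 26460) = sqrt(-28917) = 9*I*sqrt(357) ≈ 170.05*I)
168950/(-120535) + s/(-11101) = 168950/(-120535) + (9*I*sqrt(357))/(-11101) = 168950*(-1/120535) + (9*I*sqrt(357))*(-1/11101) = -33790/24107 - 9*I*sqrt(357)/11101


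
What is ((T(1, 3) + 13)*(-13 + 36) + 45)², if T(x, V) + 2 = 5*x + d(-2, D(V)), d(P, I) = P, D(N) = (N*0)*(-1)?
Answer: 134689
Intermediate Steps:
D(N) = 0 (D(N) = 0*(-1) = 0)
T(x, V) = -4 + 5*x (T(x, V) = -2 + (5*x - 2) = -2 + (-2 + 5*x) = -4 + 5*x)
((T(1, 3) + 13)*(-13 + 36) + 45)² = (((-4 + 5*1) + 13)*(-13 + 36) + 45)² = (((-4 + 5) + 13)*23 + 45)² = ((1 + 13)*23 + 45)² = (14*23 + 45)² = (322 + 45)² = 367² = 134689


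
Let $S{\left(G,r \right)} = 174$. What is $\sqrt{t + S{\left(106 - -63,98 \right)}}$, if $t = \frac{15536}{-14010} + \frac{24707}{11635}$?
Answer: $\frac{23 \sqrt{87907841197215}}{16300635} \approx 13.229$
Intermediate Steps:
$t = \frac{16538371}{16300635}$ ($t = 15536 \left(- \frac{1}{14010}\right) + 24707 \cdot \frac{1}{11635} = - \frac{7768}{7005} + \frac{24707}{11635} = \frac{16538371}{16300635} \approx 1.0146$)
$\sqrt{t + S{\left(106 - -63,98 \right)}} = \sqrt{\frac{16538371}{16300635} + 174} = \sqrt{\frac{2852848861}{16300635}} = \frac{23 \sqrt{87907841197215}}{16300635}$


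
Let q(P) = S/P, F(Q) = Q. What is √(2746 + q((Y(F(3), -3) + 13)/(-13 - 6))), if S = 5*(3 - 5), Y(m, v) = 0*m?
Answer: 4*√29159/13 ≈ 52.542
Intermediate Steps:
Y(m, v) = 0
S = -10 (S = 5*(-2) = -10)
q(P) = -10/P
√(2746 + q((Y(F(3), -3) + 13)/(-13 - 6))) = √(2746 - 10*(-13 - 6)/(0 + 13)) = √(2746 - 10/(13/(-19))) = √(2746 - 10/(13*(-1/19))) = √(2746 - 10/(-13/19)) = √(2746 - 10*(-19/13)) = √(2746 + 190/13) = √(35888/13) = 4*√29159/13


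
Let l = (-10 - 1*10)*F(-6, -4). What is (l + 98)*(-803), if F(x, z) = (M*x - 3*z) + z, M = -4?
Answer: 435226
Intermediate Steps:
F(x, z) = -4*x - 2*z (F(x, z) = (-4*x - 3*z) + z = -4*x - 2*z)
l = -640 (l = (-10 - 1*10)*(-4*(-6) - 2*(-4)) = (-10 - 10)*(24 + 8) = -20*32 = -640)
(l + 98)*(-803) = (-640 + 98)*(-803) = -542*(-803) = 435226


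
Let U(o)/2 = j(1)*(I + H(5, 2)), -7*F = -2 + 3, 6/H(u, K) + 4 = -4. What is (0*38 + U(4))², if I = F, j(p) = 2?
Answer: 625/49 ≈ 12.755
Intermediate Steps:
H(u, K) = -¾ (H(u, K) = 6/(-4 - 4) = 6/(-8) = 6*(-⅛) = -¾)
F = -⅐ (F = -(-2 + 3)/7 = -⅐*1 = -⅐ ≈ -0.14286)
I = -⅐ ≈ -0.14286
U(o) = -25/7 (U(o) = 2*(2*(-⅐ - ¾)) = 2*(2*(-25/28)) = 2*(-25/14) = -25/7)
(0*38 + U(4))² = (0*38 - 25/7)² = (0 - 25/7)² = (-25/7)² = 625/49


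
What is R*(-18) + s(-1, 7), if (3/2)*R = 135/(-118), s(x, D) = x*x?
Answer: 869/59 ≈ 14.729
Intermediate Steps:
s(x, D) = x**2
R = -45/59 (R = 2*(135/(-118))/3 = 2*(135*(-1/118))/3 = (2/3)*(-135/118) = -45/59 ≈ -0.76271)
R*(-18) + s(-1, 7) = -45/59*(-18) + (-1)**2 = 810/59 + 1 = 869/59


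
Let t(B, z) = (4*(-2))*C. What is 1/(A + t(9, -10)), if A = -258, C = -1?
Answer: -1/250 ≈ -0.0040000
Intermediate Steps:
t(B, z) = 8 (t(B, z) = (4*(-2))*(-1) = -8*(-1) = 8)
1/(A + t(9, -10)) = 1/(-258 + 8) = 1/(-250) = -1/250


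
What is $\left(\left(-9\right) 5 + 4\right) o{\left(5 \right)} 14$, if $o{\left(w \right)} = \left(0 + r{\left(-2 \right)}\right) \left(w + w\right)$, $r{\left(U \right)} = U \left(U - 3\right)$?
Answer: $-57400$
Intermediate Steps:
$r{\left(U \right)} = U \left(-3 + U\right)$
$o{\left(w \right)} = 20 w$ ($o{\left(w \right)} = \left(0 - 2 \left(-3 - 2\right)\right) \left(w + w\right) = \left(0 - -10\right) 2 w = \left(0 + 10\right) 2 w = 10 \cdot 2 w = 20 w$)
$\left(\left(-9\right) 5 + 4\right) o{\left(5 \right)} 14 = \left(\left(-9\right) 5 + 4\right) 20 \cdot 5 \cdot 14 = \left(-45 + 4\right) 100 \cdot 14 = \left(-41\right) 1400 = -57400$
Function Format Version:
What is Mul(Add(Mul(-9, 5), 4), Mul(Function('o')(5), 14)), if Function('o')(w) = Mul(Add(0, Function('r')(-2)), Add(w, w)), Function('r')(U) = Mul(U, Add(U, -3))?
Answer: -57400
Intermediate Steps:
Function('r')(U) = Mul(U, Add(-3, U))
Function('o')(w) = Mul(20, w) (Function('o')(w) = Mul(Add(0, Mul(-2, Add(-3, -2))), Add(w, w)) = Mul(Add(0, Mul(-2, -5)), Mul(2, w)) = Mul(Add(0, 10), Mul(2, w)) = Mul(10, Mul(2, w)) = Mul(20, w))
Mul(Add(Mul(-9, 5), 4), Mul(Function('o')(5), 14)) = Mul(Add(Mul(-9, 5), 4), Mul(Mul(20, 5), 14)) = Mul(Add(-45, 4), Mul(100, 14)) = Mul(-41, 1400) = -57400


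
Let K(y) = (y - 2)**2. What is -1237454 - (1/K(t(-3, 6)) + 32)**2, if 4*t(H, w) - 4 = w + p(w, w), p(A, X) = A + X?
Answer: -2973598238/2401 ≈ -1.2385e+6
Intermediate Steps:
t(H, w) = 1 + 3*w/4 (t(H, w) = 1 + (w + (w + w))/4 = 1 + (w + 2*w)/4 = 1 + (3*w)/4 = 1 + 3*w/4)
K(y) = (-2 + y)**2
-1237454 - (1/K(t(-3, 6)) + 32)**2 = -1237454 - (1/((-2 + (1 + (3/4)*6))**2) + 32)**2 = -1237454 - (1/((-2 + (1 + 9/2))**2) + 32)**2 = -1237454 - (1/((-2 + 11/2)**2) + 32)**2 = -1237454 - (1/((7/2)**2) + 32)**2 = -1237454 - (1/(49/4) + 32)**2 = -1237454 - (4/49 + 32)**2 = -1237454 - (1572/49)**2 = -1237454 - 1*2471184/2401 = -1237454 - 2471184/2401 = -2973598238/2401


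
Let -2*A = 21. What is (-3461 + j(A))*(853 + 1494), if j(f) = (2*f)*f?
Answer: -15210907/2 ≈ -7.6055e+6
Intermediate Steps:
A = -21/2 (A = -½*21 = -21/2 ≈ -10.500)
j(f) = 2*f²
(-3461 + j(A))*(853 + 1494) = (-3461 + 2*(-21/2)²)*(853 + 1494) = (-3461 + 2*(441/4))*2347 = (-3461 + 441/2)*2347 = -6481/2*2347 = -15210907/2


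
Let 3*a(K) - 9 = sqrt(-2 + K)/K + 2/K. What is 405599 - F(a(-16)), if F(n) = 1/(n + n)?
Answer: 4092897805/10091 - 36*I*sqrt(2)/10091 ≈ 4.056e+5 - 0.0050453*I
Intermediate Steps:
a(K) = 3 + 2/(3*K) + sqrt(-2 + K)/(3*K) (a(K) = 3 + (sqrt(-2 + K)/K + 2/K)/3 = 3 + (2/K + sqrt(-2 + K)/K)/3 = 3 + (2/(3*K) + sqrt(-2 + K)/(3*K)) = 3 + 2/(3*K) + sqrt(-2 + K)/(3*K))
F(n) = 1/(2*n)
405599 - F(a(-16)) = 405599 - 1/(2*((1/3)*(2 + sqrt(-2 - 16) + 9*(-16))/(-16))) = 405599 - 1/(2*((1/3)*(-1/16)*(2 + sqrt(-18) - 144))) = 405599 - 1/(2*((1/3)*(-1/16)*(2 + 3*I*sqrt(2) - 144))) = 405599 - 1/(2*((1/3)*(-1/16)*(-142 + 3*I*sqrt(2)))) = 405599 - 1/(2*(71/24 - I*sqrt(2)/16))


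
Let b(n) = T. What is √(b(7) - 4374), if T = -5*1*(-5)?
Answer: I*√4349 ≈ 65.947*I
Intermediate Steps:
T = 25 (T = -5*(-5) = 25)
b(n) = 25
√(b(7) - 4374) = √(25 - 4374) = √(-4349) = I*√4349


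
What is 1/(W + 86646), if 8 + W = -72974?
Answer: 1/13664 ≈ 7.3185e-5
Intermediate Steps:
W = -72982 (W = -8 - 72974 = -72982)
1/(W + 86646) = 1/(-72982 + 86646) = 1/13664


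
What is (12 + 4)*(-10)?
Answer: -160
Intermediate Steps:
(12 + 4)*(-10) = 16*(-10) = -160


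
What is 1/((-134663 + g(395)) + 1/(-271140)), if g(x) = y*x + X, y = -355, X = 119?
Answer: -271140/74500866661 ≈ -3.6394e-6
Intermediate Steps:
g(x) = 119 - 355*x (g(x) = -355*x + 119 = 119 - 355*x)
1/((-134663 + g(395)) + 1/(-271140)) = 1/((-134663 + (119 - 355*395)) + 1/(-271140)) = 1/((-134663 + (119 - 140225)) - 1/271140) = 1/((-134663 - 140106) - 1/271140) = 1/(-274769 - 1/271140) = 1/(-74500866661/271140) = -271140/74500866661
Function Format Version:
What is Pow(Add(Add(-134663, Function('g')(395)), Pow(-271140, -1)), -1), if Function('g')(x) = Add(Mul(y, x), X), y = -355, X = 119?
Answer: Rational(-271140, 74500866661) ≈ -3.6394e-6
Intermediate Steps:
Function('g')(x) = Add(119, Mul(-355, x)) (Function('g')(x) = Add(Mul(-355, x), 119) = Add(119, Mul(-355, x)))
Pow(Add(Add(-134663, Function('g')(395)), Pow(-271140, -1)), -1) = Pow(Add(Add(-134663, Add(119, Mul(-355, 395))), Pow(-271140, -1)), -1) = Pow(Add(Add(-134663, Add(119, -140225)), Rational(-1, 271140)), -1) = Pow(Add(Add(-134663, -140106), Rational(-1, 271140)), -1) = Pow(Add(-274769, Rational(-1, 271140)), -1) = Pow(Rational(-74500866661, 271140), -1) = Rational(-271140, 74500866661)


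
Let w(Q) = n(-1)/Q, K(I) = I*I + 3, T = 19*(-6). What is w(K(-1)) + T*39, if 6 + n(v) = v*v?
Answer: -17789/4 ≈ -4447.3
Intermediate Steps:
n(v) = -6 + v² (n(v) = -6 + v*v = -6 + v²)
T = -114
K(I) = 3 + I² (K(I) = I² + 3 = 3 + I²)
w(Q) = -5/Q (w(Q) = (-6 + (-1)²)/Q = (-6 + 1)/Q = -5/Q)
w(K(-1)) + T*39 = -5/(3 + (-1)²) - 114*39 = -5/(3 + 1) - 4446 = -5/4 - 4446 = -17789/4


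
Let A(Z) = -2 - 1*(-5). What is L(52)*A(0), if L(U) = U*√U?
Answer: 312*√13 ≈ 1124.9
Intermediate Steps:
A(Z) = 3 (A(Z) = -2 + 5 = 3)
L(U) = U^(3/2)
L(52)*A(0) = 52^(3/2)*3 = (104*√13)*3 = 312*√13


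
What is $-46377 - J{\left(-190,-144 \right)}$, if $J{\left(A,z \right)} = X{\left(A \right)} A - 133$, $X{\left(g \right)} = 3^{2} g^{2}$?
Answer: $61684756$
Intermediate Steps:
$X{\left(g \right)} = 9 g^{2}$
$J{\left(A,z \right)} = -133 + 9 A^{3}$ ($J{\left(A,z \right)} = 9 A^{2} A - 133 = 9 A^{3} - 133 = -133 + 9 A^{3}$)
$-46377 - J{\left(-190,-144 \right)} = -46377 - \left(-133 + 9 \left(-190\right)^{3}\right) = -46377 - \left(-133 + 9 \left(-6859000\right)\right) = -46377 - \left(-133 - 61731000\right) = -46377 - -61731133 = -46377 + 61731133 = 61684756$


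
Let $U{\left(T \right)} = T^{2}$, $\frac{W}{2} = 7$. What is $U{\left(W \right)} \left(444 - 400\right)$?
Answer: $8624$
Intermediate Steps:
$W = 14$ ($W = 2 \cdot 7 = 14$)
$U{\left(W \right)} \left(444 - 400\right) = 14^{2} \left(444 - 400\right) = 196 \cdot 44 = 8624$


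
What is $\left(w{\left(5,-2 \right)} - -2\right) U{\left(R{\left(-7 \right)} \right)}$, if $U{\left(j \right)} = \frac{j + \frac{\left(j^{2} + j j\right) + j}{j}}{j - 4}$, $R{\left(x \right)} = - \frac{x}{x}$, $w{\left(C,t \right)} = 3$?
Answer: $2$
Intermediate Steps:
$R{\left(x \right)} = -1$ ($R{\left(x \right)} = \left(-1\right) 1 = -1$)
$U{\left(j \right)} = \frac{j + \frac{j + 2 j^{2}}{j}}{-4 + j}$ ($U{\left(j \right)} = \frac{j + \frac{\left(j^{2} + j^{2}\right) + j}{j}}{-4 + j} = \frac{j + \frac{2 j^{2} + j}{j}}{-4 + j} = \frac{j + \frac{j + 2 j^{2}}{j}}{-4 + j}$)
$\left(w{\left(5,-2 \right)} - -2\right) U{\left(R{\left(-7 \right)} \right)} = \left(3 - -2\right) \frac{1 + 3 \left(-1\right)}{-4 - 1} = \left(3 + 2\right) \frac{1 - 3}{-5} = 5 \left(\left(- \frac{1}{5}\right) \left(-2\right)\right) = 5 \cdot \frac{2}{5} = 2$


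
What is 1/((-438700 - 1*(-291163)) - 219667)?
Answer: -1/367204 ≈ -2.7233e-6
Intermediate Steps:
1/((-438700 - 1*(-291163)) - 219667) = 1/((-438700 + 291163) - 219667) = 1/(-147537 - 219667) = 1/(-367204) = -1/367204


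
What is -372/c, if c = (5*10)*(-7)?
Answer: 186/175 ≈ 1.0629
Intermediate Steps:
c = -350 (c = 50*(-7) = -350)
-372/c = -372/(-350) = -372*(-1/350) = 186/175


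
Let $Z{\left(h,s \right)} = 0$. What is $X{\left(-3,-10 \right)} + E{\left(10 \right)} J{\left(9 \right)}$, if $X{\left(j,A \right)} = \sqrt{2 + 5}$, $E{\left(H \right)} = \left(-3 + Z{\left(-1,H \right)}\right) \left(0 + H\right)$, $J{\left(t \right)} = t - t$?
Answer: $\sqrt{7} \approx 2.6458$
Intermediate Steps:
$J{\left(t \right)} = 0$
$E{\left(H \right)} = - 3 H$ ($E{\left(H \right)} = \left(-3 + 0\right) \left(0 + H\right) = - 3 H$)
$X{\left(j,A \right)} = \sqrt{7}$
$X{\left(-3,-10 \right)} + E{\left(10 \right)} J{\left(9 \right)} = \sqrt{7} + \left(-3\right) 10 \cdot 0 = \sqrt{7} - 0 = \sqrt{7} + 0 = \sqrt{7}$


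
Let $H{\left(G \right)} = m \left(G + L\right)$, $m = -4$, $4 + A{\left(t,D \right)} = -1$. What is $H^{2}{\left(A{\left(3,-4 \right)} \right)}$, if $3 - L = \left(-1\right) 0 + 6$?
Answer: $1024$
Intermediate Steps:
$A{\left(t,D \right)} = -5$ ($A{\left(t,D \right)} = -4 - 1 = -5$)
$L = -3$ ($L = 3 - \left(\left(-1\right) 0 + 6\right) = 3 - \left(0 + 6\right) = 3 - 6 = -3$)
$H{\left(G \right)} = 12 - 4 G$ ($H{\left(G \right)} = - 4 \left(G - 3\right) = - 4 \left(-3 + G\right) = 12 - 4 G$)
$H^{2}{\left(A{\left(3,-4 \right)} \right)} = \left(12 - -20\right)^{2} = \left(12 + 20\right)^{2} = 32^{2} = 1024$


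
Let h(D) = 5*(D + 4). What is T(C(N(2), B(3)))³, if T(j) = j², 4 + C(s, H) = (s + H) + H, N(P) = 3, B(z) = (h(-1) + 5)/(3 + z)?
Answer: 24137569/729 ≈ 33111.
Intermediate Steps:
h(D) = 20 + 5*D (h(D) = 5*(4 + D) = 20 + 5*D)
B(z) = 20/(3 + z) (B(z) = ((20 + 5*(-1)) + 5)/(3 + z) = ((20 - 5) + 5)/(3 + z) = (15 + 5)/(3 + z) = 20/(3 + z))
C(s, H) = -4 + s + 2*H (C(s, H) = -4 + ((s + H) + H) = -4 + ((H + s) + H) = -4 + (s + 2*H) = -4 + s + 2*H)
T(C(N(2), B(3)))³ = ((-4 + 3 + 2*(20/(3 + 3)))²)³ = ((-4 + 3 + 2*(20/6))²)³ = ((-4 + 3 + 2*(20*(⅙)))²)³ = ((-4 + 3 + 2*(10/3))²)³ = ((-4 + 3 + 20/3)²)³ = ((17/3)²)³ = (289/9)³ = 24137569/729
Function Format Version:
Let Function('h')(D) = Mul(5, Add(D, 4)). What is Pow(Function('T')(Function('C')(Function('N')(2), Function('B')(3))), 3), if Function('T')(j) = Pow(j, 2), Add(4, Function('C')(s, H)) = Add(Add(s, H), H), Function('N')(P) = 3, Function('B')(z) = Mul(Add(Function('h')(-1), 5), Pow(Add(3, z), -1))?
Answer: Rational(24137569, 729) ≈ 33111.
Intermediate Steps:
Function('h')(D) = Add(20, Mul(5, D)) (Function('h')(D) = Mul(5, Add(4, D)) = Add(20, Mul(5, D)))
Function('B')(z) = Mul(20, Pow(Add(3, z), -1)) (Function('B')(z) = Mul(Add(Add(20, Mul(5, -1)), 5), Pow(Add(3, z), -1)) = Mul(Add(Add(20, -5), 5), Pow(Add(3, z), -1)) = Mul(Add(15, 5), Pow(Add(3, z), -1)) = Mul(20, Pow(Add(3, z), -1)))
Function('C')(s, H) = Add(-4, s, Mul(2, H)) (Function('C')(s, H) = Add(-4, Add(Add(s, H), H)) = Add(-4, Add(Add(H, s), H)) = Add(-4, Add(s, Mul(2, H))) = Add(-4, s, Mul(2, H)))
Pow(Function('T')(Function('C')(Function('N')(2), Function('B')(3))), 3) = Pow(Pow(Add(-4, 3, Mul(2, Mul(20, Pow(Add(3, 3), -1)))), 2), 3) = Pow(Pow(Add(-4, 3, Mul(2, Mul(20, Pow(6, -1)))), 2), 3) = Pow(Pow(Add(-4, 3, Mul(2, Mul(20, Rational(1, 6)))), 2), 3) = Pow(Pow(Add(-4, 3, Mul(2, Rational(10, 3))), 2), 3) = Pow(Pow(Add(-4, 3, Rational(20, 3)), 2), 3) = Pow(Pow(Rational(17, 3), 2), 3) = Pow(Rational(289, 9), 3) = Rational(24137569, 729)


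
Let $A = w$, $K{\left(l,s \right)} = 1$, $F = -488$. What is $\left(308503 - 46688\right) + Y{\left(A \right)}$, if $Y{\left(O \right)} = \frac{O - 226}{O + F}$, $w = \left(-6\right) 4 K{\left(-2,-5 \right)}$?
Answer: $\frac{67024765}{256} \approx 2.6182 \cdot 10^{5}$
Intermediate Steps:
$w = -24$ ($w = \left(-6\right) 4 \cdot 1 = \left(-24\right) 1 = -24$)
$A = -24$
$Y{\left(O \right)} = \frac{-226 + O}{-488 + O}$ ($Y{\left(O \right)} = \frac{O - 226}{O - 488} = \frac{-226 + O}{-488 + O}$)
$\left(308503 - 46688\right) + Y{\left(A \right)} = \left(308503 - 46688\right) + \frac{-226 - 24}{-488 - 24} = 261815 + \frac{1}{-512} \left(-250\right) = 261815 - - \frac{125}{256} = 261815 + \frac{125}{256} = \frac{67024765}{256}$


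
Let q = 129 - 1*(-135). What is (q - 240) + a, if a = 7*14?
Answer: 122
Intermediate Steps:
q = 264 (q = 129 + 135 = 264)
a = 98
(q - 240) + a = (264 - 240) + 98 = 24 + 98 = 122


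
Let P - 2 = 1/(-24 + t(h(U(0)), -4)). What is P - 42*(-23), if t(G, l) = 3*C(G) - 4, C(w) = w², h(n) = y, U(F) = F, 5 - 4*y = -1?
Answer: 82276/85 ≈ 967.95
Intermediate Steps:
y = 3/2 (y = 5/4 - ¼*(-1) = 5/4 + ¼ = 3/2 ≈ 1.5000)
h(n) = 3/2
t(G, l) = -4 + 3*G² (t(G, l) = 3*G² - 4 = -4 + 3*G²)
P = 166/85 (P = 2 + 1/(-24 + (-4 + 3*(3/2)²)) = 2 + 1/(-24 + (-4 + 3*(9/4))) = 2 + 1/(-24 + (-4 + 27/4)) = 2 + 1/(-24 + 11/4) = 2 + 1/(-85/4) = 2 - 4/85 = 166/85 ≈ 1.9529)
P - 42*(-23) = 166/85 - 42*(-23) = 166/85 + 966 = 82276/85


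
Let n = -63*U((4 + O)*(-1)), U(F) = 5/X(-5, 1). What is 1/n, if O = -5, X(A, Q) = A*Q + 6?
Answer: -1/315 ≈ -0.0031746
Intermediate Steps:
X(A, Q) = 6 + A*Q
U(F) = 5 (U(F) = 5/(6 - 5*1) = 5/(6 - 5) = 5/1 = 5*1 = 5)
n = -315 (n = -63*5 = -315)
1/n = 1/(-315) = -1/315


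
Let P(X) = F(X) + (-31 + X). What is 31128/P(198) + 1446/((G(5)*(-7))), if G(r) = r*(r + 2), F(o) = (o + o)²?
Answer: -219371058/38460835 ≈ -5.7038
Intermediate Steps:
F(o) = 4*o² (F(o) = (2*o)² = 4*o²)
G(r) = r*(2 + r)
P(X) = -31 + X + 4*X² (P(X) = 4*X² + (-31 + X) = -31 + X + 4*X²)
31128/P(198) + 1446/((G(5)*(-7))) = 31128/(-31 + 198 + 4*198²) + 1446/(((5*(2 + 5))*(-7))) = 31128/(-31 + 198 + 4*39204) + 1446/(((5*7)*(-7))) = 31128/(-31 + 198 + 156816) + 1446/((35*(-7))) = 31128/156983 + 1446/(-245) = 31128*(1/156983) + 1446*(-1/245) = 31128/156983 - 1446/245 = -219371058/38460835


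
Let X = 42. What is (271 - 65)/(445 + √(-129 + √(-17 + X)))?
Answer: 91670/198149 - 412*I*√31/198149 ≈ 0.46263 - 0.011577*I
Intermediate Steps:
(271 - 65)/(445 + √(-129 + √(-17 + X))) = (271 - 65)/(445 + √(-129 + √(-17 + 42))) = 206/(445 + √(-129 + √25)) = 206/(445 + √(-129 + 5)) = 206/(445 + √(-124)) = 206/(445 + 2*I*√31)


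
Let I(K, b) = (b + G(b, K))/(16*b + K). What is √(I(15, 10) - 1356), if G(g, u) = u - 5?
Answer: 4*I*√103810/35 ≈ 36.822*I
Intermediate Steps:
G(g, u) = -5 + u
I(K, b) = (-5 + K + b)/(K + 16*b) (I(K, b) = (b + (-5 + K))/(16*b + K) = (-5 + K + b)/(K + 16*b))
√(I(15, 10) - 1356) = √((-5 + 15 + 10)/(15 + 16*10) - 1356) = √(20/(15 + 160) - 1356) = √(20/175 - 1356) = √((1/175)*20 - 1356) = √(4/35 - 1356) = √(-47456/35) = 4*I*√103810/35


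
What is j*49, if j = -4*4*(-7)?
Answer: 5488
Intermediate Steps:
j = 112 (j = -16*(-7) = 112)
j*49 = 112*49 = 5488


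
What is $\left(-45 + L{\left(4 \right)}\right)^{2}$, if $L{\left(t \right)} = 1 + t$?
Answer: $1600$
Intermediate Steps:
$\left(-45 + L{\left(4 \right)}\right)^{2} = \left(-45 + \left(1 + 4\right)\right)^{2} = \left(-45 + 5\right)^{2} = \left(-40\right)^{2} = 1600$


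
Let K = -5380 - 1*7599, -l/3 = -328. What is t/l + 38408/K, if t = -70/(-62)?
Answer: -1171143367/395911416 ≈ -2.9581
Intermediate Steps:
l = 984 (l = -3*(-328) = 984)
K = -12979 (K = -5380 - 7599 = -12979)
t = 35/31 (t = -70*(-1/62) = 35/31 ≈ 1.1290)
t/l + 38408/K = (35/31)/984 + 38408/(-12979) = (35/31)*(1/984) + 38408*(-1/12979) = 35/30504 - 38408/12979 = -1171143367/395911416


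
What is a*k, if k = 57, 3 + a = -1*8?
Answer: -627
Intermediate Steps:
a = -11 (a = -3 - 1*8 = -3 - 8 = -11)
a*k = -11*57 = -627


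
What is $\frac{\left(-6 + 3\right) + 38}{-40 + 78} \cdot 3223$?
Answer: $\frac{112805}{38} \approx 2968.6$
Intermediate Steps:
$\frac{\left(-6 + 3\right) + 38}{-40 + 78} \cdot 3223 = \frac{-3 + 38}{38} \cdot 3223 = 35 \cdot \frac{1}{38} \cdot 3223 = \frac{35}{38} \cdot 3223 = \frac{112805}{38}$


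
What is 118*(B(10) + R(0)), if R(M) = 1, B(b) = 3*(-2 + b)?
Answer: 2950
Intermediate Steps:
B(b) = -6 + 3*b
118*(B(10) + R(0)) = 118*((-6 + 3*10) + 1) = 118*((-6 + 30) + 1) = 118*(24 + 1) = 118*25 = 2950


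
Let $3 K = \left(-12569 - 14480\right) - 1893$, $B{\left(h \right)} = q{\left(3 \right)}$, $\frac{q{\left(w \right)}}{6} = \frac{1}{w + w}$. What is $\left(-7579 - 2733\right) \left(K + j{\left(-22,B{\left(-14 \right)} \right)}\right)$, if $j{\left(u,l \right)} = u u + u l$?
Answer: $\frac{284157472}{3} \approx 9.4719 \cdot 10^{7}$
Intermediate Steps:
$q{\left(w \right)} = \frac{3}{w}$ ($q{\left(w \right)} = \frac{6}{w + w} = \frac{6}{2 w} = 6 \frac{1}{2 w} = \frac{3}{w}$)
$B{\left(h \right)} = 1$ ($B{\left(h \right)} = \frac{3}{3} = 3 \cdot \frac{1}{3} = 1$)
$j{\left(u,l \right)} = u^{2} + l u$
$K = - \frac{28942}{3}$ ($K = \frac{\left(-12569 - 14480\right) - 1893}{3} = \frac{-27049 - 1893}{3} = \frac{1}{3} \left(-28942\right) = - \frac{28942}{3} \approx -9647.3$)
$\left(-7579 - 2733\right) \left(K + j{\left(-22,B{\left(-14 \right)} \right)}\right) = \left(-7579 - 2733\right) \left(- \frac{28942}{3} - 22 \left(1 - 22\right)\right) = - 10312 \left(- \frac{28942}{3} - -462\right) = - 10312 \left(- \frac{28942}{3} + 462\right) = \left(-10312\right) \left(- \frac{27556}{3}\right) = \frac{284157472}{3}$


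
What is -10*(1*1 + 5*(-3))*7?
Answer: 980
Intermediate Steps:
-10*(1*1 + 5*(-3))*7 = -10*(1 - 15)*7 = -10*(-14)*7 = 140*7 = 980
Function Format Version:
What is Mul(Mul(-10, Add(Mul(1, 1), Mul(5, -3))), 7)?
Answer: 980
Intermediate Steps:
Mul(Mul(-10, Add(Mul(1, 1), Mul(5, -3))), 7) = Mul(Mul(-10, Add(1, -15)), 7) = Mul(Mul(-10, -14), 7) = Mul(140, 7) = 980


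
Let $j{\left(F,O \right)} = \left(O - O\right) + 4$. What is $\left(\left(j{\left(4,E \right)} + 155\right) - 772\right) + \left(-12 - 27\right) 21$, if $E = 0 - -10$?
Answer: $-1432$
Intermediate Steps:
$E = 10$ ($E = 0 + 10 = 10$)
$j{\left(F,O \right)} = 4$ ($j{\left(F,O \right)} = 0 + 4 = 4$)
$\left(\left(j{\left(4,E \right)} + 155\right) - 772\right) + \left(-12 - 27\right) 21 = \left(\left(4 + 155\right) - 772\right) + \left(-12 - 27\right) 21 = \left(159 - 772\right) - 819 = -613 - 819 = -1432$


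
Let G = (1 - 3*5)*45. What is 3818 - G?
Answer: 4448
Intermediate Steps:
G = -630 (G = (1 - 15)*45 = -14*45 = -630)
3818 - G = 3818 - 1*(-630) = 3818 + 630 = 4448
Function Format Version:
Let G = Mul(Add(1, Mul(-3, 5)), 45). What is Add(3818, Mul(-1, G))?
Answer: 4448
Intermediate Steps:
G = -630 (G = Mul(Add(1, -15), 45) = Mul(-14, 45) = -630)
Add(3818, Mul(-1, G)) = Add(3818, Mul(-1, -630)) = Add(3818, 630) = 4448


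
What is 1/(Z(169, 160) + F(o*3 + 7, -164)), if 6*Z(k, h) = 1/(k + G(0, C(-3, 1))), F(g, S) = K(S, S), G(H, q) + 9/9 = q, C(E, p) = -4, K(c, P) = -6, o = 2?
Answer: -984/5903 ≈ -0.16669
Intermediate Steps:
G(H, q) = -1 + q
F(g, S) = -6
Z(k, h) = 1/(6*(-5 + k)) (Z(k, h) = 1/(6*(k + (-1 - 4))) = 1/(6*(k - 5)) = 1/(6*(-5 + k)))
1/(Z(169, 160) + F(o*3 + 7, -164)) = 1/(1/(6*(-5 + 169)) - 6) = 1/((⅙)/164 - 6) = 1/((⅙)*(1/164) - 6) = 1/(1/984 - 6) = 1/(-5903/984) = -984/5903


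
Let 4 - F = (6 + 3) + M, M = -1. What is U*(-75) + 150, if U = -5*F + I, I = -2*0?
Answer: -1350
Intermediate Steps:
I = 0
F = -4 (F = 4 - ((6 + 3) - 1) = 4 - (9 - 1) = 4 - 1*8 = 4 - 8 = -4)
U = 20 (U = -5*(-4) + 0 = 20 + 0 = 20)
U*(-75) + 150 = 20*(-75) + 150 = -1500 + 150 = -1350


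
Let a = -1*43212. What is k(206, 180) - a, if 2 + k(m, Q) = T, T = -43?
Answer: 43167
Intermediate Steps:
a = -43212
k(m, Q) = -45 (k(m, Q) = -2 - 43 = -45)
k(206, 180) - a = -45 - 1*(-43212) = -45 + 43212 = 43167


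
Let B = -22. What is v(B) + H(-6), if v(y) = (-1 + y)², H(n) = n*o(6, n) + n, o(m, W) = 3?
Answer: 505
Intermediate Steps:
H(n) = 4*n (H(n) = n*3 + n = 3*n + n = 4*n)
v(B) + H(-6) = (-1 - 22)² + 4*(-6) = (-23)² - 24 = 529 - 24 = 505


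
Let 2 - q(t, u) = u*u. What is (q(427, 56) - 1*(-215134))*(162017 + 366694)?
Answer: 112086732000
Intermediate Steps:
q(t, u) = 2 - u**2 (q(t, u) = 2 - u*u = 2 - u**2)
(q(427, 56) - 1*(-215134))*(162017 + 366694) = ((2 - 1*56**2) - 1*(-215134))*(162017 + 366694) = ((2 - 1*3136) + 215134)*528711 = ((2 - 3136) + 215134)*528711 = (-3134 + 215134)*528711 = 212000*528711 = 112086732000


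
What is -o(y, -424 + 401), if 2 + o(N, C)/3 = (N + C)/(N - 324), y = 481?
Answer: -432/157 ≈ -2.7516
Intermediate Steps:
o(N, C) = -6 + 3*(C + N)/(-324 + N) (o(N, C) = -6 + 3*((N + C)/(N - 324)) = -6 + 3*((C + N)/(-324 + N)) = -6 + 3*(C + N)/(-324 + N))
-o(y, -424 + 401) = -3*(648 + (-424 + 401) - 1*481)/(-324 + 481) = -3*(648 - 23 - 481)/157 = -3*144/157 = -1*432/157 = -432/157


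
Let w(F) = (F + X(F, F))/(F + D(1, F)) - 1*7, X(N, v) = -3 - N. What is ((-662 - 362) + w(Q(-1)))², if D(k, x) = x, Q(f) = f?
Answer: 4239481/4 ≈ 1.0599e+6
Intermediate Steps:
w(F) = -7 - 3/(2*F) (w(F) = (F + (-3 - F))/(F + F) - 1*7 = -3*1/(2*F) - 7 = -3/(2*F) - 7 = -7 - 3/(2*F))
((-662 - 362) + w(Q(-1)))² = ((-662 - 362) + (-7 - 3/2/(-1)))² = (-1024 + (-7 - 3/2*(-1)))² = (-1024 + (-7 + 3/2))² = (-1024 - 11/2)² = (-2059/2)² = 4239481/4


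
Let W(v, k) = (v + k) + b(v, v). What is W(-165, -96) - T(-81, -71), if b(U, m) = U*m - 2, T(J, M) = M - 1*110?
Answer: 27143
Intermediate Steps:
T(J, M) = -110 + M (T(J, M) = M - 110 = -110 + M)
b(U, m) = -2 + U*m
W(v, k) = -2 + k + v + v² (W(v, k) = (v + k) + (-2 + v*v) = (k + v) + (-2 + v²) = -2 + k + v + v²)
W(-165, -96) - T(-81, -71) = (-2 - 96 - 165 + (-165)²) - (-110 - 71) = (-2 - 96 - 165 + 27225) - 1*(-181) = 26962 + 181 = 27143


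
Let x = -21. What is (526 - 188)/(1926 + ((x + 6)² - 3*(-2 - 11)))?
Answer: 169/1095 ≈ 0.15434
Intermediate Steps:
(526 - 188)/(1926 + ((x + 6)² - 3*(-2 - 11))) = (526 - 188)/(1926 + ((-21 + 6)² - 3*(-2 - 11))) = 338/(1926 + ((-15)² - 3*(-13))) = 338/(1926 + (225 - 1*(-39))) = 338/(1926 + (225 + 39)) = 338/(1926 + 264) = 338/2190 = 338*(1/2190) = 169/1095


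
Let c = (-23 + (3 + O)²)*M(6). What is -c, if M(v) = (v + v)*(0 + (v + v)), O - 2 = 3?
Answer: -5904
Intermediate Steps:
O = 5 (O = 2 + 3 = 5)
M(v) = 4*v² (M(v) = (2*v)*(0 + 2*v) = (2*v)*(2*v) = 4*v²)
c = 5904 (c = (-23 + (3 + 5)²)*(4*6²) = (-23 + 8²)*(4*36) = (-23 + 64)*144 = 41*144 = 5904)
-c = -1*5904 = -5904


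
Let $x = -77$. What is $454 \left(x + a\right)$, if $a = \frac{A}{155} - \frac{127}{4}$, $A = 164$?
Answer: $- \frac{15156563}{310} \approx -48892.0$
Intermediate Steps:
$a = - \frac{19029}{620}$ ($a = \frac{164}{155} - \frac{127}{4} = - \frac{19029}{620} \approx -30.692$)
$454 \left(x + a\right) = 454 \left(-77 - \frac{19029}{620}\right) = 454 \left(- \frac{66769}{620}\right) = - \frac{15156563}{310}$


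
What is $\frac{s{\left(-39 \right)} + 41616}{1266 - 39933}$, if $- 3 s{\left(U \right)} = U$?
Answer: $- \frac{41629}{38667} \approx -1.0766$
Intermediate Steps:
$s{\left(U \right)} = - \frac{U}{3}$
$\frac{s{\left(-39 \right)} + 41616}{1266 - 39933} = \frac{\left(- \frac{1}{3}\right) \left(-39\right) + 41616}{1266 - 39933} = \frac{13 + 41616}{-38667} = 41629 \left(- \frac{1}{38667}\right) = - \frac{41629}{38667}$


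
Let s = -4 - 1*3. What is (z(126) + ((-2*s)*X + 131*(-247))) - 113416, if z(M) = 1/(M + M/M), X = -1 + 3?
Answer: -18509614/127 ≈ -1.4575e+5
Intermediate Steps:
s = -7 (s = -4 - 3 = -7)
X = 2
z(M) = 1/(1 + M) (z(M) = 1/(M + 1) = 1/(1 + M))
(z(126) + ((-2*s)*X + 131*(-247))) - 113416 = (1/(1 + 126) + (-2*(-7)*2 + 131*(-247))) - 113416 = (1/127 + (14*2 - 32357)) - 113416 = (1/127 + (28 - 32357)) - 113416 = (1/127 - 32329) - 113416 = -4105782/127 - 113416 = -18509614/127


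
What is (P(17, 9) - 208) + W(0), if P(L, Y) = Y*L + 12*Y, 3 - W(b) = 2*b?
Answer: 56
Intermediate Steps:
W(b) = 3 - 2*b
P(L, Y) = 12*Y + L*Y (P(L, Y) = L*Y + 12*Y = 12*Y + L*Y)
(P(17, 9) - 208) + W(0) = (9*(12 + 17) - 208) + (3 - 2*0) = (9*29 - 208) + (3 + 0) = (261 - 208) + 3 = 53 + 3 = 56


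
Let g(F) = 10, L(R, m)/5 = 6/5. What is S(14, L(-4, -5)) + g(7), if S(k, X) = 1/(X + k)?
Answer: 201/20 ≈ 10.050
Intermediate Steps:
L(R, m) = 6 (L(R, m) = 5*(6/5) = 6)
S(14, L(-4, -5)) + g(7) = 1/(6 + 14) + 10 = 1/20 + 10 = 201/20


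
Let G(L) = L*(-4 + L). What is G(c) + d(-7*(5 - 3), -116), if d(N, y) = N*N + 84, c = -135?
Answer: 19045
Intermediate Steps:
d(N, y) = 84 + N**2 (d(N, y) = N**2 + 84 = 84 + N**2)
G(c) + d(-7*(5 - 3), -116) = -135*(-4 - 135) + (84 + (-7*(5 - 3))**2) = -135*(-139) + (84 + (-7*2)**2) = 18765 + (84 + (-14)**2) = 18765 + (84 + 196) = 18765 + 280 = 19045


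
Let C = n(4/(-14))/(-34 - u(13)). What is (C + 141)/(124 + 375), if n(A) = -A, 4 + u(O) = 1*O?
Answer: 42439/150199 ≈ 0.28255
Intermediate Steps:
u(O) = -4 + O (u(O) = -4 + 1*O = -4 + O)
C = -2/301 (C = (-4/(-14))/(-34 - (-4 + 13)) = (-4*(-1)/14)/(-34 - 1*9) = (-1*(-2/7))/(-34 - 9) = (2/7)/(-43) = (2/7)*(-1/43) = -2/301 ≈ -0.0066445)
(C + 141)/(124 + 375) = (-2/301 + 141)/(124 + 375) = (42439/301)/499 = (42439/301)*(1/499) = 42439/150199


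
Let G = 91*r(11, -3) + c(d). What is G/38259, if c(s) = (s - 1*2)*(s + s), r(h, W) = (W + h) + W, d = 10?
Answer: 205/12753 ≈ 0.016075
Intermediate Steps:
r(h, W) = h + 2*W
c(s) = 2*s*(-2 + s) (c(s) = (s - 2)*(2*s) = (-2 + s)*(2*s) = 2*s*(-2 + s))
G = 615 (G = 91*(11 + 2*(-3)) + 2*10*(-2 + 10) = 91*(11 - 6) + 2*10*8 = 91*5 + 160 = 455 + 160 = 615)
G/38259 = 615/38259 = 615*(1/38259) = 205/12753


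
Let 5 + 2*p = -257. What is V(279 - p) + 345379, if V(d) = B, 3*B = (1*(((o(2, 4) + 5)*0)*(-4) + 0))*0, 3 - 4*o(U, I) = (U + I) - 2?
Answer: 345379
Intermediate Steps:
p = -131 (p = -5/2 + (1/2)*(-257) = -5/2 - 257/2 = -131)
o(U, I) = 5/4 - I/4 - U/4 (o(U, I) = 3/4 - ((U + I) - 2)/4 = 3/4 - ((I + U) - 2)/4 = 3/4 - (-2 + I + U)/4 = 3/4 + (1/2 - I/4 - U/4) = 5/4 - I/4 - U/4)
B = 0 (B = ((1*((((5/4 - 1/4*4 - 1/4*2) + 5)*0)*(-4) + 0))*0)/3 = ((1*((((5/4 - 1 - 1/2) + 5)*0)*(-4) + 0))*0)/3 = ((1*(((-1/4 + 5)*0)*(-4) + 0))*0)/3 = ((1*(((19/4)*0)*(-4) + 0))*0)/3 = ((1*(0*(-4) + 0))*0)/3 = ((1*(0 + 0))*0)/3 = ((1*0)*0)/3 = (0*0)/3 = (1/3)*0 = 0)
V(d) = 0
V(279 - p) + 345379 = 0 + 345379 = 345379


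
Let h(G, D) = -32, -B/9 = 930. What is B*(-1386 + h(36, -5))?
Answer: 11868660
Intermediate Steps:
B = -8370 (B = -9*930 = -8370)
B*(-1386 + h(36, -5)) = -8370*(-1386 - 32) = -8370*(-1418) = 11868660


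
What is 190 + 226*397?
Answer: 89912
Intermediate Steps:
190 + 226*397 = 190 + 89722 = 89912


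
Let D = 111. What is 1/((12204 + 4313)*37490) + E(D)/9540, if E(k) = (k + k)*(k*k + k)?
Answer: 9494412141477/32818783490 ≈ 289.30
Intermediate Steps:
E(k) = 2*k*(k + k²) (E(k) = (2*k)*(k² + k) = (2*k)*(k + k²) = 2*k*(k + k²))
1/((12204 + 4313)*37490) + E(D)/9540 = 1/((12204 + 4313)*37490) + (2*111²*(1 + 111))/9540 = (1/37490)/16517 + (2*12321*112)*(1/9540) = (1/16517)*(1/37490) + 2759904*(1/9540) = 1/619222330 + 76664/265 = 9494412141477/32818783490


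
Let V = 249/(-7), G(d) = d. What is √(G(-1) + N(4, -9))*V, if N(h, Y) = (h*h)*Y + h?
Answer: -249*I*√141/7 ≈ -422.39*I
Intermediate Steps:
N(h, Y) = h + Y*h² (N(h, Y) = h²*Y + h = Y*h² + h = h + Y*h²)
V = -249/7 (V = 249*(-⅐) = -249/7 ≈ -35.571)
√(G(-1) + N(4, -9))*V = √(-1 + 4*(1 - 9*4))*(-249/7) = √(-1 + 4*(1 - 36))*(-249/7) = √(-1 + 4*(-35))*(-249/7) = √(-1 - 140)*(-249/7) = √(-141)*(-249/7) = (I*√141)*(-249/7) = -249*I*√141/7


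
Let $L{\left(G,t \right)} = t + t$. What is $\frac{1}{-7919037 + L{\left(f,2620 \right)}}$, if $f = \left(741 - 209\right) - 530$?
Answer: $- \frac{1}{7913797} \approx -1.2636 \cdot 10^{-7}$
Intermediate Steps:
$f = 2$ ($f = 532 - 530 = 2$)
$L{\left(G,t \right)} = 2 t$
$\frac{1}{-7919037 + L{\left(f,2620 \right)}} = \frac{1}{-7919037 + 2 \cdot 2620} = \frac{1}{-7919037 + 5240} = \frac{1}{-7913797} = - \frac{1}{7913797}$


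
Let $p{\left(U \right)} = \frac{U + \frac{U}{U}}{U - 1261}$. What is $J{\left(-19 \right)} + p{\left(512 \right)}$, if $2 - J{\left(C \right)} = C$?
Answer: $\frac{15216}{749} \approx 20.315$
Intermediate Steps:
$J{\left(C \right)} = 2 - C$
$p{\left(U \right)} = \frac{1 + U}{-1261 + U}$ ($p{\left(U \right)} = \frac{U + 1}{-1261 + U} = \frac{1 + U}{-1261 + U}$)
$J{\left(-19 \right)} + p{\left(512 \right)} = \left(2 - -19\right) + \frac{1 + 512}{-1261 + 512} = \left(2 + 19\right) + \frac{1}{-749} \cdot 513 = 21 - \frac{513}{749} = \frac{15216}{749}$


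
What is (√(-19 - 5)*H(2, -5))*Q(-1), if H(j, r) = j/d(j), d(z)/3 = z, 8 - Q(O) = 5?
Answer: 2*I*√6 ≈ 4.899*I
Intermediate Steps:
Q(O) = 3 (Q(O) = 8 - 1*5 = 8 - 5 = 3)
d(z) = 3*z
H(j, r) = ⅓ (H(j, r) = j/((3*j)) = j*(1/(3*j)) = ⅓)
(√(-19 - 5)*H(2, -5))*Q(-1) = (√(-19 - 5)*(⅓))*3 = (√(-24)*(⅓))*3 = ((2*I*√6)*(⅓))*3 = (2*I*√6/3)*3 = 2*I*√6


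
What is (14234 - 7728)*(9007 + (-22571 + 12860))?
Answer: -4580224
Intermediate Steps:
(14234 - 7728)*(9007 + (-22571 + 12860)) = 6506*(9007 - 9711) = 6506*(-704) = -4580224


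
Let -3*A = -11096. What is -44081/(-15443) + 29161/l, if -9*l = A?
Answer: -11669876945/171355528 ≈ -68.103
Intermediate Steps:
A = 11096/3 (A = -⅓*(-11096) = 11096/3 ≈ 3698.7)
l = -11096/27 (l = -⅑*11096/3 = -11096/27 ≈ -410.96)
-44081/(-15443) + 29161/l = -44081/(-15443) + 29161/(-11096/27) = -44081*(-1/15443) + 29161*(-27/11096) = 44081/15443 - 787347/11096 = -11669876945/171355528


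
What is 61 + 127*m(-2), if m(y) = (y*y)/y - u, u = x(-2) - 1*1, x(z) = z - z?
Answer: -66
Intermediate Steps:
x(z) = 0
u = -1 (u = 0 - 1*1 = 0 - 1 = -1)
m(y) = 1 + y (m(y) = (y*y)/y - 1*(-1) = y²/y + 1 = y + 1 = 1 + y)
61 + 127*m(-2) = 61 + 127*(1 - 2) = 61 + 127*(-1) = 61 - 127 = -66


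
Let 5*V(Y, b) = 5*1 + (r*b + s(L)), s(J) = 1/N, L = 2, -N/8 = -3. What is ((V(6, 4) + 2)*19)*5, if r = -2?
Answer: 3211/24 ≈ 133.79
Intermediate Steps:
N = 24 (N = -8*(-3) = 24)
s(J) = 1/24
V(Y, b) = 121/120 - 2*b/5 (V(Y, b) = (5*1 + (-2*b + 1/24))/5 = (5 + (1/24 - 2*b))/5 = (121/24 - 2*b)/5 = 121/120 - 2*b/5)
((V(6, 4) + 2)*19)*5 = (((121/120 - 2/5*4) + 2)*19)*5 = (((121/120 - 8/5) + 2)*19)*5 = ((-71/120 + 2)*19)*5 = ((169/120)*19)*5 = (3211/120)*5 = 3211/24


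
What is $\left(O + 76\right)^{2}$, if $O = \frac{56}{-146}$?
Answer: $\frac{30470400}{5329} \approx 5717.8$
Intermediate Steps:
$O = - \frac{28}{73}$ ($O = 56 \left(- \frac{1}{146}\right) = - \frac{28}{73} \approx -0.38356$)
$\left(O + 76\right)^{2} = \left(- \frac{28}{73} + 76\right)^{2} = \left(\frac{5520}{73}\right)^{2} = \frac{30470400}{5329}$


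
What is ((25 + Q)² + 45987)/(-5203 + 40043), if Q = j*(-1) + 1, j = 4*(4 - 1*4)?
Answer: 46663/34840 ≈ 1.3394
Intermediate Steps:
j = 0 (j = 4*(4 - 4) = 4*0 = 0)
Q = 1 (Q = 0*(-1) + 1 = 0 + 1 = 1)
((25 + Q)² + 45987)/(-5203 + 40043) = ((25 + 1)² + 45987)/(-5203 + 40043) = (26² + 45987)/34840 = (676 + 45987)*(1/34840) = 46663*(1/34840) = 46663/34840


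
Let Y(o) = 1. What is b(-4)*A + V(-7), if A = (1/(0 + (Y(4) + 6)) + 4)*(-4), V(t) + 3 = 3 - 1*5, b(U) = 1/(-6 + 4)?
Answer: 23/7 ≈ 3.2857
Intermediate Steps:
b(U) = -1/2 (b(U) = 1/(-2) = -1/2)
V(t) = -5 (V(t) = -3 + (3 - 1*5) = -3 + (3 - 5) = -3 - 2 = -5)
A = -116/7 (A = (1/(0 + (1 + 6)) + 4)*(-4) = (1/(0 + 7) + 4)*(-4) = (1/7 + 4)*(-4) = (29/7)*(-4) = -116/7 ≈ -16.571)
b(-4)*A + V(-7) = -1/2*(-116/7) - 5 = 58/7 - 5 = 23/7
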